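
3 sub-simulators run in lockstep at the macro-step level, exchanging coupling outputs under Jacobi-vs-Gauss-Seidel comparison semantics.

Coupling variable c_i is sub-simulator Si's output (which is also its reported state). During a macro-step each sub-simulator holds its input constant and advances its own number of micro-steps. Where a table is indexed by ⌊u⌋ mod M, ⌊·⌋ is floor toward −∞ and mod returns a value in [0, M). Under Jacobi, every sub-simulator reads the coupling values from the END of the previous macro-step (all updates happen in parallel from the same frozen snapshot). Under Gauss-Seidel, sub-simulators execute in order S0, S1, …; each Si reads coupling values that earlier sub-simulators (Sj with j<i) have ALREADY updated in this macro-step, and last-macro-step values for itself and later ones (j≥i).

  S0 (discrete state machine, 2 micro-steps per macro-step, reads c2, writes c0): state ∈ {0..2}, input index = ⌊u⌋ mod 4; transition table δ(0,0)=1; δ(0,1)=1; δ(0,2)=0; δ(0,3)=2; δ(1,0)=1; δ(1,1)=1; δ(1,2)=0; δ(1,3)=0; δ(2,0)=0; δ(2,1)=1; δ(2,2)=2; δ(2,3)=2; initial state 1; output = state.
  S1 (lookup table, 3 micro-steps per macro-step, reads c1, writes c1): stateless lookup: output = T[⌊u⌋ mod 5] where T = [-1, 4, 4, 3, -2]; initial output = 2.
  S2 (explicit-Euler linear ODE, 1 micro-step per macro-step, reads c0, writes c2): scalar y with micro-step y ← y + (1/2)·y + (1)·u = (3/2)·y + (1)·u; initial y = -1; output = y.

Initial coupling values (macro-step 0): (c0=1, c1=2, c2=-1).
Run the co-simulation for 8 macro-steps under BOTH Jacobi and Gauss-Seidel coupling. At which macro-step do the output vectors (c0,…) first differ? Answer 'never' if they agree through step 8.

[Jacobi] macro 1: S0 reads c2=-1 → after 2×micro: 2; S1 reads c1=2 → after 3×micro: 4; S2 reads c0=1 → after 1×micro: -1/2 ⇒ (c0=2, c1=4, c2=-1/2)
[Jacobi] macro 2: S0 reads c2=-1/2 → after 2×micro: 2; S1 reads c1=4 → after 3×micro: -2; S2 reads c0=2 → after 1×micro: 5/4 ⇒ (c0=2, c1=-2, c2=5/4)
[Jacobi] macro 3: S0 reads c2=5/4 → after 2×micro: 1; S1 reads c1=-2 → after 3×micro: 3; S2 reads c0=2 → after 1×micro: 31/8 ⇒ (c0=1, c1=3, c2=31/8)
[Jacobi] macro 4: S0 reads c2=31/8 → after 2×micro: 2; S1 reads c1=3 → after 3×micro: 3; S2 reads c0=1 → after 1×micro: 109/16 ⇒ (c0=2, c1=3, c2=109/16)
[Jacobi] macro 5: S0 reads c2=109/16 → after 2×micro: 2; S1 reads c1=3 → after 3×micro: 3; S2 reads c0=2 → after 1×micro: 391/32 ⇒ (c0=2, c1=3, c2=391/32)
[Jacobi] macro 6: S0 reads c2=391/32 → after 2×micro: 1; S1 reads c1=3 → after 3×micro: 3; S2 reads c0=2 → after 1×micro: 1301/64 ⇒ (c0=1, c1=3, c2=1301/64)
[Jacobi] macro 7: S0 reads c2=1301/64 → after 2×micro: 1; S1 reads c1=3 → after 3×micro: 3; S2 reads c0=1 → after 1×micro: 4031/128 ⇒ (c0=1, c1=3, c2=4031/128)
[Jacobi] macro 8: S0 reads c2=4031/128 → after 2×micro: 2; S1 reads c1=3 → after 3×micro: 3; S2 reads c0=1 → after 1×micro: 12349/256 ⇒ (c0=2, c1=3, c2=12349/256)
[Gauss-Seidel] macro 1: S0 reads c2=-1 → after 2×micro: 2; S1 reads c1=2 → after 3×micro: 4; S2 reads c0=2 → after 1×micro: 1/2 ⇒ (c0=2, c1=4, c2=1/2)
[Gauss-Seidel] macro 2: S0 reads c2=1/2 → after 2×micro: 1; S1 reads c1=4 → after 3×micro: -2; S2 reads c0=1 → after 1×micro: 7/4 ⇒ (c0=1, c1=-2, c2=7/4)
[Gauss-Seidel] macro 3: S0 reads c2=7/4 → after 2×micro: 1; S1 reads c1=-2 → after 3×micro: 3; S2 reads c0=1 → after 1×micro: 29/8 ⇒ (c0=1, c1=3, c2=29/8)
[Gauss-Seidel] macro 4: S0 reads c2=29/8 → after 2×micro: 2; S1 reads c1=3 → after 3×micro: 3; S2 reads c0=2 → after 1×micro: 119/16 ⇒ (c0=2, c1=3, c2=119/16)
[Gauss-Seidel] macro 5: S0 reads c2=119/16 → after 2×micro: 2; S1 reads c1=3 → after 3×micro: 3; S2 reads c0=2 → after 1×micro: 421/32 ⇒ (c0=2, c1=3, c2=421/32)
[Gauss-Seidel] macro 6: S0 reads c2=421/32 → after 2×micro: 1; S1 reads c1=3 → after 3×micro: 3; S2 reads c0=1 → after 1×micro: 1327/64 ⇒ (c0=1, c1=3, c2=1327/64)
[Gauss-Seidel] macro 7: S0 reads c2=1327/64 → after 2×micro: 1; S1 reads c1=3 → after 3×micro: 3; S2 reads c0=1 → after 1×micro: 4109/128 ⇒ (c0=1, c1=3, c2=4109/128)
[Gauss-Seidel] macro 8: S0 reads c2=4109/128 → after 2×micro: 1; S1 reads c1=3 → after 3×micro: 3; S2 reads c0=1 → after 1×micro: 12583/256 ⇒ (c0=1, c1=3, c2=12583/256)

first divergence at macro-step: 1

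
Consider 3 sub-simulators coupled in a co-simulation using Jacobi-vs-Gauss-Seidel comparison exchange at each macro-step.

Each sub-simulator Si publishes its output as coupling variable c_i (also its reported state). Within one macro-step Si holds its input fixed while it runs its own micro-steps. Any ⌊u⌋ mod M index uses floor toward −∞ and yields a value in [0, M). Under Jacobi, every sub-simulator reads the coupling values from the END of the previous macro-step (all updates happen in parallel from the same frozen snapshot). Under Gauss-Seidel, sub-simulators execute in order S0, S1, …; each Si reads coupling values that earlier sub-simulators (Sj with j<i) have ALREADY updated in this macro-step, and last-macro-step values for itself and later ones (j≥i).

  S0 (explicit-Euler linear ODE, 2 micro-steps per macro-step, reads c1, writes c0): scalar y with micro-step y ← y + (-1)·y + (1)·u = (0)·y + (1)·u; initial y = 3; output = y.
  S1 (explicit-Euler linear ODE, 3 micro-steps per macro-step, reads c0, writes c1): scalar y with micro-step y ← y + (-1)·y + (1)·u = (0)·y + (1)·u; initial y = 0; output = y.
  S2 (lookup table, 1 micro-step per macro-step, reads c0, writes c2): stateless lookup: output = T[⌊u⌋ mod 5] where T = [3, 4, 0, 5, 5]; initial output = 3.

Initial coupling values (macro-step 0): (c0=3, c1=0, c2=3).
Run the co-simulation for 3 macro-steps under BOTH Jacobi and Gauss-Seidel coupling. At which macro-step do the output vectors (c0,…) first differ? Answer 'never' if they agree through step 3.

[Jacobi] macro 1: S0 reads c1=0 → after 2×micro: 0; S1 reads c0=3 → after 3×micro: 3; S2 reads c0=3 → after 1×micro: 5 ⇒ (c0=0, c1=3, c2=5)
[Jacobi] macro 2: S0 reads c1=3 → after 2×micro: 3; S1 reads c0=0 → after 3×micro: 0; S2 reads c0=0 → after 1×micro: 3 ⇒ (c0=3, c1=0, c2=3)
[Jacobi] macro 3: S0 reads c1=0 → after 2×micro: 0; S1 reads c0=3 → after 3×micro: 3; S2 reads c0=3 → after 1×micro: 5 ⇒ (c0=0, c1=3, c2=5)
[Gauss-Seidel] macro 1: S0 reads c1=0 → after 2×micro: 0; S1 reads c0=0 → after 3×micro: 0; S2 reads c0=0 → after 1×micro: 3 ⇒ (c0=0, c1=0, c2=3)
[Gauss-Seidel] macro 2: S0 reads c1=0 → after 2×micro: 0; S1 reads c0=0 → after 3×micro: 0; S2 reads c0=0 → after 1×micro: 3 ⇒ (c0=0, c1=0, c2=3)
[Gauss-Seidel] macro 3: S0 reads c1=0 → after 2×micro: 0; S1 reads c0=0 → after 3×micro: 0; S2 reads c0=0 → after 1×micro: 3 ⇒ (c0=0, c1=0, c2=3)

first divergence at macro-step: 1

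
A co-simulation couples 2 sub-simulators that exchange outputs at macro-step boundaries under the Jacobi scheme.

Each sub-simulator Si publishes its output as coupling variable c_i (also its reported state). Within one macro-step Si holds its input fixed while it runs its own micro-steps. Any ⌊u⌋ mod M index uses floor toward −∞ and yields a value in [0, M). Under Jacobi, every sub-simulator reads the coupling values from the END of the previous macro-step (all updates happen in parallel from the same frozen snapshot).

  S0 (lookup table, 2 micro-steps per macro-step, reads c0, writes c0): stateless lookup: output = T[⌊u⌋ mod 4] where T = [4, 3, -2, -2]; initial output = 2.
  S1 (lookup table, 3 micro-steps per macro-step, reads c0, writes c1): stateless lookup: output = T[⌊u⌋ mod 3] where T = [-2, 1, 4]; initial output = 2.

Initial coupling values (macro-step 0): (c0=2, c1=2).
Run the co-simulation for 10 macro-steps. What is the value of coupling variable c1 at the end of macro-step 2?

c1 at macro-step 2 = 1

macro 1: S0 reads c0=2 → after 2×micro: -2; S1 reads c0=2 → after 3×micro: 4 ⇒ (c0=-2, c1=4)
macro 2: S0 reads c0=-2 → after 2×micro: -2; S1 reads c0=-2 → after 3×micro: 1 ⇒ (c0=-2, c1=1)
macro 3: S0 reads c0=-2 → after 2×micro: -2; S1 reads c0=-2 → after 3×micro: 1 ⇒ (c0=-2, c1=1)
macro 4: S0 reads c0=-2 → after 2×micro: -2; S1 reads c0=-2 → after 3×micro: 1 ⇒ (c0=-2, c1=1)
macro 5: S0 reads c0=-2 → after 2×micro: -2; S1 reads c0=-2 → after 3×micro: 1 ⇒ (c0=-2, c1=1)
macro 6: S0 reads c0=-2 → after 2×micro: -2; S1 reads c0=-2 → after 3×micro: 1 ⇒ (c0=-2, c1=1)
macro 7: S0 reads c0=-2 → after 2×micro: -2; S1 reads c0=-2 → after 3×micro: 1 ⇒ (c0=-2, c1=1)
macro 8: S0 reads c0=-2 → after 2×micro: -2; S1 reads c0=-2 → after 3×micro: 1 ⇒ (c0=-2, c1=1)
macro 9: S0 reads c0=-2 → after 2×micro: -2; S1 reads c0=-2 → after 3×micro: 1 ⇒ (c0=-2, c1=1)
macro 10: S0 reads c0=-2 → after 2×micro: -2; S1 reads c0=-2 → after 3×micro: 1 ⇒ (c0=-2, c1=1)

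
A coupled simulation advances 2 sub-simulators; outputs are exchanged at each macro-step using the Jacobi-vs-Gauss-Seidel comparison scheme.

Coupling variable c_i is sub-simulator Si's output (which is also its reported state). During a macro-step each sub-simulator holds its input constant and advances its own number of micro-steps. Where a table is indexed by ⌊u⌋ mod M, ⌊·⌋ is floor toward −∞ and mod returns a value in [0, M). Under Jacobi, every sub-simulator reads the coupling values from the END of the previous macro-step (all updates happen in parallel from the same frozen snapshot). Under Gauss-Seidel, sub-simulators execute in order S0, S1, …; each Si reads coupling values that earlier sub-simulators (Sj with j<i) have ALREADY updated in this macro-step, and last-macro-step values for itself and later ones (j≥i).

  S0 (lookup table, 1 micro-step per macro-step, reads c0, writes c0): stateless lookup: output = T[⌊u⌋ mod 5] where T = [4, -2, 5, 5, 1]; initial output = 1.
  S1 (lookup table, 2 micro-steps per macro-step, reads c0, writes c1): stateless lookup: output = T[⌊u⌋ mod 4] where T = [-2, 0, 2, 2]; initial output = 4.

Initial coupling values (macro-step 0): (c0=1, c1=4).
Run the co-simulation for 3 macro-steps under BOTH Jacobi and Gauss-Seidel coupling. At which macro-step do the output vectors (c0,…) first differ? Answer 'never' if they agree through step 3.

[Jacobi] macro 1: S0 reads c0=1 → after 1×micro: -2; S1 reads c0=1 → after 2×micro: 0 ⇒ (c0=-2, c1=0)
[Jacobi] macro 2: S0 reads c0=-2 → after 1×micro: 5; S1 reads c0=-2 → after 2×micro: 2 ⇒ (c0=5, c1=2)
[Jacobi] macro 3: S0 reads c0=5 → after 1×micro: 4; S1 reads c0=5 → after 2×micro: 0 ⇒ (c0=4, c1=0)
[Gauss-Seidel] macro 1: S0 reads c0=1 → after 1×micro: -2; S1 reads c0=-2 → after 2×micro: 2 ⇒ (c0=-2, c1=2)
[Gauss-Seidel] macro 2: S0 reads c0=-2 → after 1×micro: 5; S1 reads c0=5 → after 2×micro: 0 ⇒ (c0=5, c1=0)
[Gauss-Seidel] macro 3: S0 reads c0=5 → after 1×micro: 4; S1 reads c0=4 → after 2×micro: -2 ⇒ (c0=4, c1=-2)

first divergence at macro-step: 1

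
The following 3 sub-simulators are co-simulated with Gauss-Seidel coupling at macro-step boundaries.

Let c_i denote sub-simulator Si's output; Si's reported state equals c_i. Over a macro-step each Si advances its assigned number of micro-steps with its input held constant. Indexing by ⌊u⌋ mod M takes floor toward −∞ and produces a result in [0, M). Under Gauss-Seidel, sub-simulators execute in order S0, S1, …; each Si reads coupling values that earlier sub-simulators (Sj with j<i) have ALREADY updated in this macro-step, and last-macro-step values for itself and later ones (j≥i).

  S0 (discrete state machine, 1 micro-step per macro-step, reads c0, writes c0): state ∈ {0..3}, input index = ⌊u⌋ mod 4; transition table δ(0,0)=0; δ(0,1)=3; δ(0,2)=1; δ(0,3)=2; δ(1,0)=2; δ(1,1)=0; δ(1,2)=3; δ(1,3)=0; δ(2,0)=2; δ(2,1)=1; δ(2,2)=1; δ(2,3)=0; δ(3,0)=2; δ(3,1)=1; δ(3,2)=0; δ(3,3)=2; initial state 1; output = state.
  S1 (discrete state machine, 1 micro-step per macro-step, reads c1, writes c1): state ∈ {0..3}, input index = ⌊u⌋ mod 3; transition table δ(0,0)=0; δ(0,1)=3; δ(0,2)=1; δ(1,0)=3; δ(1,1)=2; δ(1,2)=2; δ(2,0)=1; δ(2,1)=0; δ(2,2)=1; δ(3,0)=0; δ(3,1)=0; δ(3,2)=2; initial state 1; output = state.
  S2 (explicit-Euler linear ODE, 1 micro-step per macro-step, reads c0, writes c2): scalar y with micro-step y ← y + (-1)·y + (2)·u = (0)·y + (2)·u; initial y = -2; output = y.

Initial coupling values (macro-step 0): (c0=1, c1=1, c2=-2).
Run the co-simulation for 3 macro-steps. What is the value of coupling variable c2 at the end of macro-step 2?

macro 1: S0 reads c0=1 → after 1×micro: 0; S1 reads c1=1 → after 1×micro: 2; S2 reads c0=0 → after 1×micro: 0 ⇒ (c0=0, c1=2, c2=0)
macro 2: S0 reads c0=0 → after 1×micro: 0; S1 reads c1=2 → after 1×micro: 1; S2 reads c0=0 → after 1×micro: 0 ⇒ (c0=0, c1=1, c2=0)
macro 3: S0 reads c0=0 → after 1×micro: 0; S1 reads c1=1 → after 1×micro: 2; S2 reads c0=0 → after 1×micro: 0 ⇒ (c0=0, c1=2, c2=0)

c2 at macro-step 2 = 0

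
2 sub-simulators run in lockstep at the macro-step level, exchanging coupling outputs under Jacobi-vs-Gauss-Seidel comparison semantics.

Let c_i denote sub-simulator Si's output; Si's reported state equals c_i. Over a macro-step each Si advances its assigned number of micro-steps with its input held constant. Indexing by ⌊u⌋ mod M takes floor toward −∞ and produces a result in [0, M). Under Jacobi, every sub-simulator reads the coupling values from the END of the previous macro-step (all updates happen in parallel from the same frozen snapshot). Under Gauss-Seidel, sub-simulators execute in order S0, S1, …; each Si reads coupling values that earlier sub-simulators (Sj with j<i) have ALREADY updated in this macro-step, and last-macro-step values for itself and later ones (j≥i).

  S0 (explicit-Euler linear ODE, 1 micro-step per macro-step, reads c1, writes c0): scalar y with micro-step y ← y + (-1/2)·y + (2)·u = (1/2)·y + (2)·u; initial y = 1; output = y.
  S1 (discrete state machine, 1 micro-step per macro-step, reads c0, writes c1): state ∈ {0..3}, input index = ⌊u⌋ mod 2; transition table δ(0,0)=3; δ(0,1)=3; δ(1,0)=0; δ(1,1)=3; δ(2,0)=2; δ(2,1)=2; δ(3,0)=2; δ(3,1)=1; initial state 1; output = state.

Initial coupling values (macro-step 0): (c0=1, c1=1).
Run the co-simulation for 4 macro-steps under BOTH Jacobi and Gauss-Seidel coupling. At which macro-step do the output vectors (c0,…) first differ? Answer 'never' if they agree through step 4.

[Jacobi] macro 1: S0 reads c1=1 → after 1×micro: 5/2; S1 reads c0=1 → after 1×micro: 3 ⇒ (c0=5/2, c1=3)
[Jacobi] macro 2: S0 reads c1=3 → after 1×micro: 29/4; S1 reads c0=5/2 → after 1×micro: 2 ⇒ (c0=29/4, c1=2)
[Jacobi] macro 3: S0 reads c1=2 → after 1×micro: 61/8; S1 reads c0=29/4 → after 1×micro: 2 ⇒ (c0=61/8, c1=2)
[Jacobi] macro 4: S0 reads c1=2 → after 1×micro: 125/16; S1 reads c0=61/8 → after 1×micro: 2 ⇒ (c0=125/16, c1=2)
[Gauss-Seidel] macro 1: S0 reads c1=1 → after 1×micro: 5/2; S1 reads c0=5/2 → after 1×micro: 0 ⇒ (c0=5/2, c1=0)
[Gauss-Seidel] macro 2: S0 reads c1=0 → after 1×micro: 5/4; S1 reads c0=5/4 → after 1×micro: 3 ⇒ (c0=5/4, c1=3)
[Gauss-Seidel] macro 3: S0 reads c1=3 → after 1×micro: 53/8; S1 reads c0=53/8 → after 1×micro: 2 ⇒ (c0=53/8, c1=2)
[Gauss-Seidel] macro 4: S0 reads c1=2 → after 1×micro: 117/16; S1 reads c0=117/16 → after 1×micro: 2 ⇒ (c0=117/16, c1=2)

first divergence at macro-step: 1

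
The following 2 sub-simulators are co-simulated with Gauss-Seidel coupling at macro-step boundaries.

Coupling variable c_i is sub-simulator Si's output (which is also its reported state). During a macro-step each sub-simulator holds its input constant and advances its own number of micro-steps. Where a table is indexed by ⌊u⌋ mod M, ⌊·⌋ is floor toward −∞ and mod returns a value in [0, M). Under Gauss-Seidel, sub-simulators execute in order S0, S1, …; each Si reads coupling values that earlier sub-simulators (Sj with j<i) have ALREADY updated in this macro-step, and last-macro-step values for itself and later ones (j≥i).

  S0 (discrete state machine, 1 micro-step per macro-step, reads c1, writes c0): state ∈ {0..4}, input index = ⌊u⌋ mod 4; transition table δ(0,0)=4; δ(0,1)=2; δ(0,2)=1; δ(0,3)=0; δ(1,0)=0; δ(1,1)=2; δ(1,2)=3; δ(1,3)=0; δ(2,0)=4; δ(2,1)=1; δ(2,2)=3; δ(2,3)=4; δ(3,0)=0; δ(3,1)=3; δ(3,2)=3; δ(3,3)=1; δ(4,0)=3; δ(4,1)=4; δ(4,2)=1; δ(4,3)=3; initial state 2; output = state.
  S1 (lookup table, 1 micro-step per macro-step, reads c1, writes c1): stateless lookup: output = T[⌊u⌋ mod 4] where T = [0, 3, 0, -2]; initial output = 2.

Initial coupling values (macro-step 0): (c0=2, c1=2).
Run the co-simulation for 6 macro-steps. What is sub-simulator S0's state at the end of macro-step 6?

S0 state at macro-step 6 = 4

macro 1: S0 reads c1=2 → after 1×micro: 3; S1 reads c1=2 → after 1×micro: 0 ⇒ (c0=3, c1=0)
macro 2: S0 reads c1=0 → after 1×micro: 0; S1 reads c1=0 → after 1×micro: 0 ⇒ (c0=0, c1=0)
macro 3: S0 reads c1=0 → after 1×micro: 4; S1 reads c1=0 → after 1×micro: 0 ⇒ (c0=4, c1=0)
macro 4: S0 reads c1=0 → after 1×micro: 3; S1 reads c1=0 → after 1×micro: 0 ⇒ (c0=3, c1=0)
macro 5: S0 reads c1=0 → after 1×micro: 0; S1 reads c1=0 → after 1×micro: 0 ⇒ (c0=0, c1=0)
macro 6: S0 reads c1=0 → after 1×micro: 4; S1 reads c1=0 → after 1×micro: 0 ⇒ (c0=4, c1=0)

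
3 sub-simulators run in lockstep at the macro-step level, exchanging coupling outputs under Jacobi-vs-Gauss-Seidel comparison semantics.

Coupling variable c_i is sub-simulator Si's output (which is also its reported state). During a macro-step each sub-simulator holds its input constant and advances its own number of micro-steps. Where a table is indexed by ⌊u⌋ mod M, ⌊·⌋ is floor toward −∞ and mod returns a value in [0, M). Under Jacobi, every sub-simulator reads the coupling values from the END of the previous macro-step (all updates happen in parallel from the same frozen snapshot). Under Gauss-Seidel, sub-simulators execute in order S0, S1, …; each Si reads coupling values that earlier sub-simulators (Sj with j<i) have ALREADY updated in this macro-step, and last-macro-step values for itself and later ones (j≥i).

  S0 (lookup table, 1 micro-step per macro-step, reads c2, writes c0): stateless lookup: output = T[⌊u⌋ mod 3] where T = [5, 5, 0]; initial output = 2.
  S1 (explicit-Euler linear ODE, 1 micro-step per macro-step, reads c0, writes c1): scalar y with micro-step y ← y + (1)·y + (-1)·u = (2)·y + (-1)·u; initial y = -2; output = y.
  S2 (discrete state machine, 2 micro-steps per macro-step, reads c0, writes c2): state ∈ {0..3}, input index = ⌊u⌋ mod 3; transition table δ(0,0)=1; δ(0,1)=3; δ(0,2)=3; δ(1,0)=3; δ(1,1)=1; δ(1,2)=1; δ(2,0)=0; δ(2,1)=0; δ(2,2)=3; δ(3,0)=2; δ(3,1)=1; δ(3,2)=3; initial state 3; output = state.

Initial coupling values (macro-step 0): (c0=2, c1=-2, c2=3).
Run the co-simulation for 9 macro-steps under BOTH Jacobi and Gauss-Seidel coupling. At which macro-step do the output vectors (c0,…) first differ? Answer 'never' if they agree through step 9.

[Jacobi] macro 1: S0 reads c2=3 → after 1×micro: 5; S1 reads c0=2 → after 1×micro: -6; S2 reads c0=2 → after 2×micro: 3 ⇒ (c0=5, c1=-6, c2=3)
[Jacobi] macro 2: S0 reads c2=3 → after 1×micro: 5; S1 reads c0=5 → after 1×micro: -17; S2 reads c0=5 → after 2×micro: 3 ⇒ (c0=5, c1=-17, c2=3)
[Jacobi] macro 3: S0 reads c2=3 → after 1×micro: 5; S1 reads c0=5 → after 1×micro: -39; S2 reads c0=5 → after 2×micro: 3 ⇒ (c0=5, c1=-39, c2=3)
[Jacobi] macro 4: S0 reads c2=3 → after 1×micro: 5; S1 reads c0=5 → after 1×micro: -83; S2 reads c0=5 → after 2×micro: 3 ⇒ (c0=5, c1=-83, c2=3)
[Jacobi] macro 5: S0 reads c2=3 → after 1×micro: 5; S1 reads c0=5 → after 1×micro: -171; S2 reads c0=5 → after 2×micro: 3 ⇒ (c0=5, c1=-171, c2=3)
[Jacobi] macro 6: S0 reads c2=3 → after 1×micro: 5; S1 reads c0=5 → after 1×micro: -347; S2 reads c0=5 → after 2×micro: 3 ⇒ (c0=5, c1=-347, c2=3)
[Jacobi] macro 7: S0 reads c2=3 → after 1×micro: 5; S1 reads c0=5 → after 1×micro: -699; S2 reads c0=5 → after 2×micro: 3 ⇒ (c0=5, c1=-699, c2=3)
[Jacobi] macro 8: S0 reads c2=3 → after 1×micro: 5; S1 reads c0=5 → after 1×micro: -1403; S2 reads c0=5 → after 2×micro: 3 ⇒ (c0=5, c1=-1403, c2=3)
[Jacobi] macro 9: S0 reads c2=3 → after 1×micro: 5; S1 reads c0=5 → after 1×micro: -2811; S2 reads c0=5 → after 2×micro: 3 ⇒ (c0=5, c1=-2811, c2=3)
[Gauss-Seidel] macro 1: S0 reads c2=3 → after 1×micro: 5; S1 reads c0=5 → after 1×micro: -9; S2 reads c0=5 → after 2×micro: 3 ⇒ (c0=5, c1=-9, c2=3)
[Gauss-Seidel] macro 2: S0 reads c2=3 → after 1×micro: 5; S1 reads c0=5 → after 1×micro: -23; S2 reads c0=5 → after 2×micro: 3 ⇒ (c0=5, c1=-23, c2=3)
[Gauss-Seidel] macro 3: S0 reads c2=3 → after 1×micro: 5; S1 reads c0=5 → after 1×micro: -51; S2 reads c0=5 → after 2×micro: 3 ⇒ (c0=5, c1=-51, c2=3)
[Gauss-Seidel] macro 4: S0 reads c2=3 → after 1×micro: 5; S1 reads c0=5 → after 1×micro: -107; S2 reads c0=5 → after 2×micro: 3 ⇒ (c0=5, c1=-107, c2=3)
[Gauss-Seidel] macro 5: S0 reads c2=3 → after 1×micro: 5; S1 reads c0=5 → after 1×micro: -219; S2 reads c0=5 → after 2×micro: 3 ⇒ (c0=5, c1=-219, c2=3)
[Gauss-Seidel] macro 6: S0 reads c2=3 → after 1×micro: 5; S1 reads c0=5 → after 1×micro: -443; S2 reads c0=5 → after 2×micro: 3 ⇒ (c0=5, c1=-443, c2=3)
[Gauss-Seidel] macro 7: S0 reads c2=3 → after 1×micro: 5; S1 reads c0=5 → after 1×micro: -891; S2 reads c0=5 → after 2×micro: 3 ⇒ (c0=5, c1=-891, c2=3)
[Gauss-Seidel] macro 8: S0 reads c2=3 → after 1×micro: 5; S1 reads c0=5 → after 1×micro: -1787; S2 reads c0=5 → after 2×micro: 3 ⇒ (c0=5, c1=-1787, c2=3)
[Gauss-Seidel] macro 9: S0 reads c2=3 → after 1×micro: 5; S1 reads c0=5 → after 1×micro: -3579; S2 reads c0=5 → after 2×micro: 3 ⇒ (c0=5, c1=-3579, c2=3)

first divergence at macro-step: 1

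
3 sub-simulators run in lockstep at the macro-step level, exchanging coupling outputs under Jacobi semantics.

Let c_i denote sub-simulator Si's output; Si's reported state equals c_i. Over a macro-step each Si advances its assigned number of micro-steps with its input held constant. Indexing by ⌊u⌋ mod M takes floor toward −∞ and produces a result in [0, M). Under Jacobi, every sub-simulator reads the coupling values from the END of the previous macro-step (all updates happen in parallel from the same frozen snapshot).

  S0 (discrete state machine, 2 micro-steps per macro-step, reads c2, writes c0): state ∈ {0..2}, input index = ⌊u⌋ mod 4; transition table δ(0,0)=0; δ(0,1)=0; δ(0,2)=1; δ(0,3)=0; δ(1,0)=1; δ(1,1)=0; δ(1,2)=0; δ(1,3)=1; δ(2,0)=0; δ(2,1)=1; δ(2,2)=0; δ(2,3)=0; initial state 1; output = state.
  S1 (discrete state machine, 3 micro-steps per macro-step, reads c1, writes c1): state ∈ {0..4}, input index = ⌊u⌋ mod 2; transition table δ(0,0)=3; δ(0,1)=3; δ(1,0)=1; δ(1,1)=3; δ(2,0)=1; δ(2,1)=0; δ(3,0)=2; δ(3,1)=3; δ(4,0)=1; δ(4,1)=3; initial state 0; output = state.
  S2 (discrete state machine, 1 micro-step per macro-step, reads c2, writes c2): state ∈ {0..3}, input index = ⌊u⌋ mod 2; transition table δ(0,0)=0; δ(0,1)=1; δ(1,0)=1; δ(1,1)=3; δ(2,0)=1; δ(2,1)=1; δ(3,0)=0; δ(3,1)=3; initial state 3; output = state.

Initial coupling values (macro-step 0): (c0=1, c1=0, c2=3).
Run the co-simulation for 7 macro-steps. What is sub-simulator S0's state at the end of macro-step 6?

S0 state at macro-step 6 = 1

macro 1: S0 reads c2=3 → after 2×micro: 1; S1 reads c1=0 → after 3×micro: 1; S2 reads c2=3 → after 1×micro: 3 ⇒ (c0=1, c1=1, c2=3)
macro 2: S0 reads c2=3 → after 2×micro: 1; S1 reads c1=1 → after 3×micro: 3; S2 reads c2=3 → after 1×micro: 3 ⇒ (c0=1, c1=3, c2=3)
macro 3: S0 reads c2=3 → after 2×micro: 1; S1 reads c1=3 → after 3×micro: 3; S2 reads c2=3 → after 1×micro: 3 ⇒ (c0=1, c1=3, c2=3)
macro 4: S0 reads c2=3 → after 2×micro: 1; S1 reads c1=3 → after 3×micro: 3; S2 reads c2=3 → after 1×micro: 3 ⇒ (c0=1, c1=3, c2=3)
macro 5: S0 reads c2=3 → after 2×micro: 1; S1 reads c1=3 → after 3×micro: 3; S2 reads c2=3 → after 1×micro: 3 ⇒ (c0=1, c1=3, c2=3)
macro 6: S0 reads c2=3 → after 2×micro: 1; S1 reads c1=3 → after 3×micro: 3; S2 reads c2=3 → after 1×micro: 3 ⇒ (c0=1, c1=3, c2=3)
macro 7: S0 reads c2=3 → after 2×micro: 1; S1 reads c1=3 → after 3×micro: 3; S2 reads c2=3 → after 1×micro: 3 ⇒ (c0=1, c1=3, c2=3)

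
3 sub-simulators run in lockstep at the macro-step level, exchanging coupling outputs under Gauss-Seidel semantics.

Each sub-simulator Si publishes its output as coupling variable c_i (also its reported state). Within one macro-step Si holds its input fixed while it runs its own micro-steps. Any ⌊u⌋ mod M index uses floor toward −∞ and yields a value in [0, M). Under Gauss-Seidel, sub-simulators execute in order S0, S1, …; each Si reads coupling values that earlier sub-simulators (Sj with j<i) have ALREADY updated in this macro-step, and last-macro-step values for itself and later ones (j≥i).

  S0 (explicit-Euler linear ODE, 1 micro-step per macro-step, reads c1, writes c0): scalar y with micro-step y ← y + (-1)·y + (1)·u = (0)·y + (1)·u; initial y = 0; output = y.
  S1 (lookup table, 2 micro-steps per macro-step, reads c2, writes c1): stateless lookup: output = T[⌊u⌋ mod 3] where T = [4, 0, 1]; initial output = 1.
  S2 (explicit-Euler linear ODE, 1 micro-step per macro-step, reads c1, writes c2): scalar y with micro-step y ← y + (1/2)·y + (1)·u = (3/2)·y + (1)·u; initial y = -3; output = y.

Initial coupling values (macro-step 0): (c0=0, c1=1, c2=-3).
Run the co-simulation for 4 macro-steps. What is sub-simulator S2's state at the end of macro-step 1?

S2 state at macro-step 1 = -1/2

macro 1: S0 reads c1=1 → after 1×micro: 1; S1 reads c2=-3 → after 2×micro: 4; S2 reads c1=4 → after 1×micro: -1/2 ⇒ (c0=1, c1=4, c2=-1/2)
macro 2: S0 reads c1=4 → after 1×micro: 4; S1 reads c2=-1/2 → after 2×micro: 1; S2 reads c1=1 → after 1×micro: 1/4 ⇒ (c0=4, c1=1, c2=1/4)
macro 3: S0 reads c1=1 → after 1×micro: 1; S1 reads c2=1/4 → after 2×micro: 4; S2 reads c1=4 → after 1×micro: 35/8 ⇒ (c0=1, c1=4, c2=35/8)
macro 4: S0 reads c1=4 → after 1×micro: 4; S1 reads c2=35/8 → after 2×micro: 0; S2 reads c1=0 → after 1×micro: 105/16 ⇒ (c0=4, c1=0, c2=105/16)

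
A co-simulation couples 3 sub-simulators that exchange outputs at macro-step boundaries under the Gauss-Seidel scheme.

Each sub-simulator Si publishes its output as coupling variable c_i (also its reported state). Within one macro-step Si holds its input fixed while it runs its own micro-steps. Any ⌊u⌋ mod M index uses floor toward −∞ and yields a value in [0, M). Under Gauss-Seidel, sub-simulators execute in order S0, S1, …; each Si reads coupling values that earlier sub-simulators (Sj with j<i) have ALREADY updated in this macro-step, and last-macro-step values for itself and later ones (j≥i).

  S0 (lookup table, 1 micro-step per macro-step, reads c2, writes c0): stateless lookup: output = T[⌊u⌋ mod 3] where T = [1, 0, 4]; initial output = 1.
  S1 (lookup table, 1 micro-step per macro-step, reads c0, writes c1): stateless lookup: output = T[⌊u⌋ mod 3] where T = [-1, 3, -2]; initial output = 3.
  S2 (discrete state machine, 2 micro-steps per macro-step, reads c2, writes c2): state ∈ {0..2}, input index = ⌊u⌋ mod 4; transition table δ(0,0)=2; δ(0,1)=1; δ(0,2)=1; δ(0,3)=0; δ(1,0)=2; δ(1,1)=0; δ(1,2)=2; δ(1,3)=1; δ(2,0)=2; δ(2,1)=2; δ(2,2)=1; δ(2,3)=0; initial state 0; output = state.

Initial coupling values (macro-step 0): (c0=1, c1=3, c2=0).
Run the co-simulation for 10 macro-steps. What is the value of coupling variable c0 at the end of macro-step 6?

macro 1: S0 reads c2=0 → after 1×micro: 1; S1 reads c0=1 → after 1×micro: 3; S2 reads c2=0 → after 2×micro: 2 ⇒ (c0=1, c1=3, c2=2)
macro 2: S0 reads c2=2 → after 1×micro: 4; S1 reads c0=4 → after 1×micro: 3; S2 reads c2=2 → after 2×micro: 2 ⇒ (c0=4, c1=3, c2=2)
macro 3: S0 reads c2=2 → after 1×micro: 4; S1 reads c0=4 → after 1×micro: 3; S2 reads c2=2 → after 2×micro: 2 ⇒ (c0=4, c1=3, c2=2)
macro 4: S0 reads c2=2 → after 1×micro: 4; S1 reads c0=4 → after 1×micro: 3; S2 reads c2=2 → after 2×micro: 2 ⇒ (c0=4, c1=3, c2=2)
macro 5: S0 reads c2=2 → after 1×micro: 4; S1 reads c0=4 → after 1×micro: 3; S2 reads c2=2 → after 2×micro: 2 ⇒ (c0=4, c1=3, c2=2)
macro 6: S0 reads c2=2 → after 1×micro: 4; S1 reads c0=4 → after 1×micro: 3; S2 reads c2=2 → after 2×micro: 2 ⇒ (c0=4, c1=3, c2=2)
macro 7: S0 reads c2=2 → after 1×micro: 4; S1 reads c0=4 → after 1×micro: 3; S2 reads c2=2 → after 2×micro: 2 ⇒ (c0=4, c1=3, c2=2)
macro 8: S0 reads c2=2 → after 1×micro: 4; S1 reads c0=4 → after 1×micro: 3; S2 reads c2=2 → after 2×micro: 2 ⇒ (c0=4, c1=3, c2=2)
macro 9: S0 reads c2=2 → after 1×micro: 4; S1 reads c0=4 → after 1×micro: 3; S2 reads c2=2 → after 2×micro: 2 ⇒ (c0=4, c1=3, c2=2)
macro 10: S0 reads c2=2 → after 1×micro: 4; S1 reads c0=4 → after 1×micro: 3; S2 reads c2=2 → after 2×micro: 2 ⇒ (c0=4, c1=3, c2=2)

c0 at macro-step 6 = 4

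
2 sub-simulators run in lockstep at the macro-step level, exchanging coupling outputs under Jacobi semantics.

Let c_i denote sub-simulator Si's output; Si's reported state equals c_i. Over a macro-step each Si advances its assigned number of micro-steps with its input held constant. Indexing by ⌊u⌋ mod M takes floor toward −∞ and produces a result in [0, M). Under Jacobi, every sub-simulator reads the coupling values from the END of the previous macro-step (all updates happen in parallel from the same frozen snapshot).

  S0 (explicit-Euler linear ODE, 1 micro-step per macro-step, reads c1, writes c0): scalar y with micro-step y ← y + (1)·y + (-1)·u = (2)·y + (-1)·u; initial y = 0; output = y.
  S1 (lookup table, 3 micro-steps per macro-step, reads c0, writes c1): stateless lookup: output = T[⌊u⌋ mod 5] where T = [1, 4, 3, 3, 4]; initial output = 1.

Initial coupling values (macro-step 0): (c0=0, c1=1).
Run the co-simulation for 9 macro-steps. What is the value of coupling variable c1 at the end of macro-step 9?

macro 1: S0 reads c1=1 → after 1×micro: -1; S1 reads c0=0 → after 3×micro: 1 ⇒ (c0=-1, c1=1)
macro 2: S0 reads c1=1 → after 1×micro: -3; S1 reads c0=-1 → after 3×micro: 4 ⇒ (c0=-3, c1=4)
macro 3: S0 reads c1=4 → after 1×micro: -10; S1 reads c0=-3 → after 3×micro: 3 ⇒ (c0=-10, c1=3)
macro 4: S0 reads c1=3 → after 1×micro: -23; S1 reads c0=-10 → after 3×micro: 1 ⇒ (c0=-23, c1=1)
macro 5: S0 reads c1=1 → after 1×micro: -47; S1 reads c0=-23 → after 3×micro: 3 ⇒ (c0=-47, c1=3)
macro 6: S0 reads c1=3 → after 1×micro: -97; S1 reads c0=-47 → after 3×micro: 3 ⇒ (c0=-97, c1=3)
macro 7: S0 reads c1=3 → after 1×micro: -197; S1 reads c0=-97 → after 3×micro: 3 ⇒ (c0=-197, c1=3)
macro 8: S0 reads c1=3 → after 1×micro: -397; S1 reads c0=-197 → after 3×micro: 3 ⇒ (c0=-397, c1=3)
macro 9: S0 reads c1=3 → after 1×micro: -797; S1 reads c0=-397 → after 3×micro: 3 ⇒ (c0=-797, c1=3)

c1 at macro-step 9 = 3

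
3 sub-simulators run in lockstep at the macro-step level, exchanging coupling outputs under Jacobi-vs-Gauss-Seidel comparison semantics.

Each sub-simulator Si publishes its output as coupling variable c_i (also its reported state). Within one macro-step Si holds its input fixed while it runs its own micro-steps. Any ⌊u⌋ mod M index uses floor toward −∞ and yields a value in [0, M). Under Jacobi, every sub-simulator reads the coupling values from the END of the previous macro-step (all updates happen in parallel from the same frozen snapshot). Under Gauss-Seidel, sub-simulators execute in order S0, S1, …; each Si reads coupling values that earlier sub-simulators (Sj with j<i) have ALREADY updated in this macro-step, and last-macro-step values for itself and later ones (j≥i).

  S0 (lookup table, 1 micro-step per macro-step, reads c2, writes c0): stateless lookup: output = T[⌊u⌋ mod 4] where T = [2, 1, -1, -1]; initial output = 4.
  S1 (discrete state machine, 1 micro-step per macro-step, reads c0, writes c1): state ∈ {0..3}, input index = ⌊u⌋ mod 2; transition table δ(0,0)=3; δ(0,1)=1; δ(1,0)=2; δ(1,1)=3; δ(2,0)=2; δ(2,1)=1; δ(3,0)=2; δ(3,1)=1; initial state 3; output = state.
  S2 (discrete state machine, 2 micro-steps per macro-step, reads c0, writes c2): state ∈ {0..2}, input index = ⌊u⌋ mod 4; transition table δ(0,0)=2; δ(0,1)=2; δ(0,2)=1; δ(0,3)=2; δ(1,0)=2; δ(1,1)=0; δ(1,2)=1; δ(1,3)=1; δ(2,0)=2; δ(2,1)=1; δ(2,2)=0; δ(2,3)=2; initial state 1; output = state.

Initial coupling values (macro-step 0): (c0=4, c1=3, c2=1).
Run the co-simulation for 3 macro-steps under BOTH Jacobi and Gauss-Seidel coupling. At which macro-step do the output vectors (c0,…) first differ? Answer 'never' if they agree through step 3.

[Jacobi] macro 1: S0 reads c2=1 → after 1×micro: 1; S1 reads c0=4 → after 1×micro: 2; S2 reads c0=4 → after 2×micro: 2 ⇒ (c0=1, c1=2, c2=2)
[Jacobi] macro 2: S0 reads c2=2 → after 1×micro: -1; S1 reads c0=1 → after 1×micro: 1; S2 reads c0=1 → after 2×micro: 0 ⇒ (c0=-1, c1=1, c2=0)
[Jacobi] macro 3: S0 reads c2=0 → after 1×micro: 2; S1 reads c0=-1 → after 1×micro: 3; S2 reads c0=-1 → after 2×micro: 2 ⇒ (c0=2, c1=3, c2=2)
[Gauss-Seidel] macro 1: S0 reads c2=1 → after 1×micro: 1; S1 reads c0=1 → after 1×micro: 1; S2 reads c0=1 → after 2×micro: 2 ⇒ (c0=1, c1=1, c2=2)
[Gauss-Seidel] macro 2: S0 reads c2=2 → after 1×micro: -1; S1 reads c0=-1 → after 1×micro: 3; S2 reads c0=-1 → after 2×micro: 2 ⇒ (c0=-1, c1=3, c2=2)
[Gauss-Seidel] macro 3: S0 reads c2=2 → after 1×micro: -1; S1 reads c0=-1 → after 1×micro: 1; S2 reads c0=-1 → after 2×micro: 2 ⇒ (c0=-1, c1=1, c2=2)

first divergence at macro-step: 1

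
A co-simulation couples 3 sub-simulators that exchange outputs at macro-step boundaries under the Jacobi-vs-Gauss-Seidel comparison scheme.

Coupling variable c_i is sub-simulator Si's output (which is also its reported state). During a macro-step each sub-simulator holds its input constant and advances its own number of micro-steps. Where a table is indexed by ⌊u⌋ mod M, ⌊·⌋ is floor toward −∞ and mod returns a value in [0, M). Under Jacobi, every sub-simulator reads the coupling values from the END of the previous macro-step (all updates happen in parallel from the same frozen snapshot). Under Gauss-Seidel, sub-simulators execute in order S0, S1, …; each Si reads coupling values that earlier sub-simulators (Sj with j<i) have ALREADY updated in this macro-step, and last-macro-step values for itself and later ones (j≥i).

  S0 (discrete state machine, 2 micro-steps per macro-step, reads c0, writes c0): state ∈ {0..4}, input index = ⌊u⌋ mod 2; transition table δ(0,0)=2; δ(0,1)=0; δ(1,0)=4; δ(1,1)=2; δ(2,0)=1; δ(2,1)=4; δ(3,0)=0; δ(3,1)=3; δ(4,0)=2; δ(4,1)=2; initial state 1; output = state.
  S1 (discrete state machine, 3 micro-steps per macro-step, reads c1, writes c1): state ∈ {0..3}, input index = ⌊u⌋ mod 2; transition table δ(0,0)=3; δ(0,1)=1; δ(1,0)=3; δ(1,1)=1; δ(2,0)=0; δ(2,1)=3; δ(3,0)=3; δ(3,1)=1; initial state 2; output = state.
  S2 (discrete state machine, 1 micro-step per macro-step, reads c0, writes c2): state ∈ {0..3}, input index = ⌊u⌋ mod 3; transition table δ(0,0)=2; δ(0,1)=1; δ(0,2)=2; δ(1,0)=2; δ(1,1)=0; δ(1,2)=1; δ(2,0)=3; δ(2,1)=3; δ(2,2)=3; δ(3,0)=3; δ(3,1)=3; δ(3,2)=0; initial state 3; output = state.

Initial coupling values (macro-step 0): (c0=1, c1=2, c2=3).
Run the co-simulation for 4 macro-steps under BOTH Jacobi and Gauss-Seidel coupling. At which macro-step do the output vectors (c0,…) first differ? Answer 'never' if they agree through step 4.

[Jacobi] macro 1: S0 reads c0=1 → after 2×micro: 4; S1 reads c1=2 → after 3×micro: 3; S2 reads c0=1 → after 1×micro: 3 ⇒ (c0=4, c1=3, c2=3)
[Jacobi] macro 2: S0 reads c0=4 → after 2×micro: 1; S1 reads c1=3 → after 3×micro: 1; S2 reads c0=4 → after 1×micro: 3 ⇒ (c0=1, c1=1, c2=3)
[Jacobi] macro 3: S0 reads c0=1 → after 2×micro: 4; S1 reads c1=1 → after 3×micro: 1; S2 reads c0=1 → after 1×micro: 3 ⇒ (c0=4, c1=1, c2=3)
[Jacobi] macro 4: S0 reads c0=4 → after 2×micro: 1; S1 reads c1=1 → after 3×micro: 1; S2 reads c0=4 → after 1×micro: 3 ⇒ (c0=1, c1=1, c2=3)
[Gauss-Seidel] macro 1: S0 reads c0=1 → after 2×micro: 4; S1 reads c1=2 → after 3×micro: 3; S2 reads c0=4 → after 1×micro: 3 ⇒ (c0=4, c1=3, c2=3)
[Gauss-Seidel] macro 2: S0 reads c0=4 → after 2×micro: 1; S1 reads c1=3 → after 3×micro: 1; S2 reads c0=1 → after 1×micro: 3 ⇒ (c0=1, c1=1, c2=3)
[Gauss-Seidel] macro 3: S0 reads c0=1 → after 2×micro: 4; S1 reads c1=1 → after 3×micro: 1; S2 reads c0=4 → after 1×micro: 3 ⇒ (c0=4, c1=1, c2=3)
[Gauss-Seidel] macro 4: S0 reads c0=4 → after 2×micro: 1; S1 reads c1=1 → after 3×micro: 1; S2 reads c0=1 → after 1×micro: 3 ⇒ (c0=1, c1=1, c2=3)

first divergence at macro-step: never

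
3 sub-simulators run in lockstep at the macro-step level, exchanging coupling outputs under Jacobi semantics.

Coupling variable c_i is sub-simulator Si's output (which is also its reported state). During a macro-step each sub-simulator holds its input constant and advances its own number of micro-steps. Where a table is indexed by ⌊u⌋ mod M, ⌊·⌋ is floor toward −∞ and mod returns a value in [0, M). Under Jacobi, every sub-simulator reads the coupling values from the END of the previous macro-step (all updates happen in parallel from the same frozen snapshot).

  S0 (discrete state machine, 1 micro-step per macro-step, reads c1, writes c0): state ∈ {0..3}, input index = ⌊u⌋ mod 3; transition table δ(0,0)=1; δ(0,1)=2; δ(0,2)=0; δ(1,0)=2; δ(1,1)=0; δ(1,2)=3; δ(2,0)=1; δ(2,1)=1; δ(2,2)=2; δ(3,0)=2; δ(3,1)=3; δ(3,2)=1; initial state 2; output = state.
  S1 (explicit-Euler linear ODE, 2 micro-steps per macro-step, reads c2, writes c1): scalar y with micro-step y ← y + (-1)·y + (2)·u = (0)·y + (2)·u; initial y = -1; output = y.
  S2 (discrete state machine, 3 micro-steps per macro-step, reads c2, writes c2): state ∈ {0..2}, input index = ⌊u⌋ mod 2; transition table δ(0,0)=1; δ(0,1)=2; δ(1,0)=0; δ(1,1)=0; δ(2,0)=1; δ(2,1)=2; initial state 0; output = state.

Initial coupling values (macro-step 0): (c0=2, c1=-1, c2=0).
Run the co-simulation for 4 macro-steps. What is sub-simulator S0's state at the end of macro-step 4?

S0 state at macro-step 4 = 3

macro 1: S0 reads c1=-1 → after 1×micro: 2; S1 reads c2=0 → after 2×micro: 0; S2 reads c2=0 → after 3×micro: 1 ⇒ (c0=2, c1=0, c2=1)
macro 2: S0 reads c1=0 → after 1×micro: 1; S1 reads c2=1 → after 2×micro: 2; S2 reads c2=1 → after 3×micro: 2 ⇒ (c0=1, c1=2, c2=2)
macro 3: S0 reads c1=2 → after 1×micro: 3; S1 reads c2=2 → after 2×micro: 4; S2 reads c2=2 → after 3×micro: 1 ⇒ (c0=3, c1=4, c2=1)
macro 4: S0 reads c1=4 → after 1×micro: 3; S1 reads c2=1 → after 2×micro: 2; S2 reads c2=1 → after 3×micro: 2 ⇒ (c0=3, c1=2, c2=2)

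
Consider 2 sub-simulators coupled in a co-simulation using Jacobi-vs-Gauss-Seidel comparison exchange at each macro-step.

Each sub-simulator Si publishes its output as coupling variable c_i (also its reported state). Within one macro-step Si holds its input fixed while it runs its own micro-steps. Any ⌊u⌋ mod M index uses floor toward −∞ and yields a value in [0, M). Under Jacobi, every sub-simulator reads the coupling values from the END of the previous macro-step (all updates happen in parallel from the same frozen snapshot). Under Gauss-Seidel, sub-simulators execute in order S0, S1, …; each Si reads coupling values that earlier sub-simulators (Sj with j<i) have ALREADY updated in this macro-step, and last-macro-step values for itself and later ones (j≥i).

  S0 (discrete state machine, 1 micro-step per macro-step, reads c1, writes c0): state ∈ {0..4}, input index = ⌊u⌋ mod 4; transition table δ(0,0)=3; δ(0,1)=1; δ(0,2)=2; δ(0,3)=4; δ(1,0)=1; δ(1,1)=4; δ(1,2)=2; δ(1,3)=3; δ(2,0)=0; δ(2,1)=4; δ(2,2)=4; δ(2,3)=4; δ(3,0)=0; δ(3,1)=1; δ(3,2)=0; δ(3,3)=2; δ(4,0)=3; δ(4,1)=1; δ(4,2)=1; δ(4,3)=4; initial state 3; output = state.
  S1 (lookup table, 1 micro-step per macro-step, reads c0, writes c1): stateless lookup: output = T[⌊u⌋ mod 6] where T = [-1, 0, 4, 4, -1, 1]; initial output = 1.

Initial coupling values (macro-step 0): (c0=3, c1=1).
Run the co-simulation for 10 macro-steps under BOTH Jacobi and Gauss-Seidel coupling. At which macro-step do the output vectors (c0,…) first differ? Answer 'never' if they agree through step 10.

first divergence at macro-step: 1

[Jacobi] macro 1: S0 reads c1=1 → after 1×micro: 1; S1 reads c0=3 → after 1×micro: 4 ⇒ (c0=1, c1=4)
[Jacobi] macro 2: S0 reads c1=4 → after 1×micro: 1; S1 reads c0=1 → after 1×micro: 0 ⇒ (c0=1, c1=0)
[Jacobi] macro 3: S0 reads c1=0 → after 1×micro: 1; S1 reads c0=1 → after 1×micro: 0 ⇒ (c0=1, c1=0)
[Jacobi] macro 4: S0 reads c1=0 → after 1×micro: 1; S1 reads c0=1 → after 1×micro: 0 ⇒ (c0=1, c1=0)
[Jacobi] macro 5: S0 reads c1=0 → after 1×micro: 1; S1 reads c0=1 → after 1×micro: 0 ⇒ (c0=1, c1=0)
[Jacobi] macro 6: S0 reads c1=0 → after 1×micro: 1; S1 reads c0=1 → after 1×micro: 0 ⇒ (c0=1, c1=0)
[Jacobi] macro 7: S0 reads c1=0 → after 1×micro: 1; S1 reads c0=1 → after 1×micro: 0 ⇒ (c0=1, c1=0)
[Jacobi] macro 8: S0 reads c1=0 → after 1×micro: 1; S1 reads c0=1 → after 1×micro: 0 ⇒ (c0=1, c1=0)
[Jacobi] macro 9: S0 reads c1=0 → after 1×micro: 1; S1 reads c0=1 → after 1×micro: 0 ⇒ (c0=1, c1=0)
[Jacobi] macro 10: S0 reads c1=0 → after 1×micro: 1; S1 reads c0=1 → after 1×micro: 0 ⇒ (c0=1, c1=0)
[Gauss-Seidel] macro 1: S0 reads c1=1 → after 1×micro: 1; S1 reads c0=1 → after 1×micro: 0 ⇒ (c0=1, c1=0)
[Gauss-Seidel] macro 2: S0 reads c1=0 → after 1×micro: 1; S1 reads c0=1 → after 1×micro: 0 ⇒ (c0=1, c1=0)
[Gauss-Seidel] macro 3: S0 reads c1=0 → after 1×micro: 1; S1 reads c0=1 → after 1×micro: 0 ⇒ (c0=1, c1=0)
[Gauss-Seidel] macro 4: S0 reads c1=0 → after 1×micro: 1; S1 reads c0=1 → after 1×micro: 0 ⇒ (c0=1, c1=0)
[Gauss-Seidel] macro 5: S0 reads c1=0 → after 1×micro: 1; S1 reads c0=1 → after 1×micro: 0 ⇒ (c0=1, c1=0)
[Gauss-Seidel] macro 6: S0 reads c1=0 → after 1×micro: 1; S1 reads c0=1 → after 1×micro: 0 ⇒ (c0=1, c1=0)
[Gauss-Seidel] macro 7: S0 reads c1=0 → after 1×micro: 1; S1 reads c0=1 → after 1×micro: 0 ⇒ (c0=1, c1=0)
[Gauss-Seidel] macro 8: S0 reads c1=0 → after 1×micro: 1; S1 reads c0=1 → after 1×micro: 0 ⇒ (c0=1, c1=0)
[Gauss-Seidel] macro 9: S0 reads c1=0 → after 1×micro: 1; S1 reads c0=1 → after 1×micro: 0 ⇒ (c0=1, c1=0)
[Gauss-Seidel] macro 10: S0 reads c1=0 → after 1×micro: 1; S1 reads c0=1 → after 1×micro: 0 ⇒ (c0=1, c1=0)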